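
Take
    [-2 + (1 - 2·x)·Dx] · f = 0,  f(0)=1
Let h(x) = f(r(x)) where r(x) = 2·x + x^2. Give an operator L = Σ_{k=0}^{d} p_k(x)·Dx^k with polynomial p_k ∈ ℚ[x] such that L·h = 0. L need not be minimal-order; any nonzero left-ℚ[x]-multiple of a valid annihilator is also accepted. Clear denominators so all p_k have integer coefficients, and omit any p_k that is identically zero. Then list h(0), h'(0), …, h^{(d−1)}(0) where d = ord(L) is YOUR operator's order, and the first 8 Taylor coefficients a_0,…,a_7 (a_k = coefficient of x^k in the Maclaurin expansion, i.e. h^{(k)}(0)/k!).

L = (4 + 4·x) + (-1 + 4·x + 2·x^2)·Dx  (order 1).
h: a_k = 1, 4, 18, 80, 356, 1584, 7048, 31360, …
ICs: h(0) = 1.

f: a_k = 1, 2, 4, 8, 16, 32, 64, 128, …
L₀ from L_f via x↦r, Dx↦r'^{-1}Dx.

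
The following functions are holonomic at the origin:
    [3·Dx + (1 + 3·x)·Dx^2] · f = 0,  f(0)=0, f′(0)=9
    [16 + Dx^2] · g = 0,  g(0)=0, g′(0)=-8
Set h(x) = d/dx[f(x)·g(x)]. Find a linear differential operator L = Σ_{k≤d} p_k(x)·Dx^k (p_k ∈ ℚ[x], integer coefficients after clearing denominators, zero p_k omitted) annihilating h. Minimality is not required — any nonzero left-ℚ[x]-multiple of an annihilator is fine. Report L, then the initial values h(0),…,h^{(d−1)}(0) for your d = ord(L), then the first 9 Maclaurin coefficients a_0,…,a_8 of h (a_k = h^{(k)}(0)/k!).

L = (-252256 - 1400832·x + 774144·x^2 + 36937728·x^3 + 133871616·x^4 + 191102976·x^5 + 95551488·x^6) + (-43296 + 45216·x + 2557440·x^2 + 11404800·x^3 + 19906560·x^4 + 11943936·x^5)·Dx + (-14630 - 16992·x + 831600·x^2 + 6110208·x^3 + 17853696·x^4 + 23887872·x^5 + 11943936·x^6)·Dx^2 + (-2706 + 2826·x + 159840·x^2 + 712800·x^3 + 1244160·x^4 + 746496·x^5)·Dx^3 + (71 + 4410·x + 48951·x^2 + 237600·x^3 + 592920·x^4 + 746496·x^5 + 373248·x^6)·Dx^4  (order 4).
h: a_k = 0, -144, 324, -96, 990, -4464, 64764/5, -1341248/35, 4049649/35, …
ICs: h(0) = 0, h′(0) = -144, h′′(0) = 648, h′′′(0) = -576.

f: a_k = 0, 9, -27/2, 27, -243/4, 729/5, -729/2, 6561/7, -19683/8, …
g: a_k = 0, -8, 0, 64/3, 0, -256/15, 0, 2048/315, 0, …
h₀=f·g: eliminate ⇒ L₀, order ≤ 2·2.
Derive L from L₀ (diff closure).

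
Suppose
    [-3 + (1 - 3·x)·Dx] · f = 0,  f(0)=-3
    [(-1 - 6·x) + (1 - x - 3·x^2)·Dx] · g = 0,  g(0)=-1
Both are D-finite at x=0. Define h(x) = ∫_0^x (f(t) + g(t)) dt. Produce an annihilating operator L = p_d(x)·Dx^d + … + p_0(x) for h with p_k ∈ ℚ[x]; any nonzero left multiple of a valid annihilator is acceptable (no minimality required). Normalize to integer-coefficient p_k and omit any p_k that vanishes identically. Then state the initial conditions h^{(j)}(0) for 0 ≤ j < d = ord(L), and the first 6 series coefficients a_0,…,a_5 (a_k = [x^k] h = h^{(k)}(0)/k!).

L = (6 - 108·x + 162·x^2 - 162·x^3)·Dx + (10 - 6·x - 108·x^2 + 270·x^3 - 324·x^4)·Dx^2 + (-2 + 14·x - 33·x^2 + 18·x^3 + 54·x^4 - 81·x^5)·Dx^3  (order 3).
h: a_k = 0, -4, -5, -31/3, -22, -262/5, …
ICs: h(0) = 0, h′(0) = -4, h′′(0) = -10.

f: a_k = -3, -9, -27, -81, -243, -729, …
g: a_k = -1, -1, -4, -7, -19, -40, …
h₀=f+g: left-lcm gives L₀, ord ≤ 2.
∫: right-multiply L₀ by Dx.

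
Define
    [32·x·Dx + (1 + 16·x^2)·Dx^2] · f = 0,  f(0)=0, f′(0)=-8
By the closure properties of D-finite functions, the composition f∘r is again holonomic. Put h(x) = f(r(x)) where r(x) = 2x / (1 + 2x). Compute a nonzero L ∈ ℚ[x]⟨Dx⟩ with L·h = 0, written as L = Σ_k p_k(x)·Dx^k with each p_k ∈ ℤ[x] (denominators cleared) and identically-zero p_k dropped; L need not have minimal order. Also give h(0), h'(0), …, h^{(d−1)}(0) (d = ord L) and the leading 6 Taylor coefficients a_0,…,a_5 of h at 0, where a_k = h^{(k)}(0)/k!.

L = (4 + 136·x)·Dx + (1 + 4·x + 68·x^2)·Dx^2  (order 2).
h: a_k = 0, -16, 32, 832/3, -1920, -25856/5, …
ICs: h(0) = 0, h′(0) = -16.

f: a_k = 0, -8, 0, 128/3, 0, -2048/5, …
f∘r: x↦r, Dx↦Dx/r' in L_f ⇒ L₀.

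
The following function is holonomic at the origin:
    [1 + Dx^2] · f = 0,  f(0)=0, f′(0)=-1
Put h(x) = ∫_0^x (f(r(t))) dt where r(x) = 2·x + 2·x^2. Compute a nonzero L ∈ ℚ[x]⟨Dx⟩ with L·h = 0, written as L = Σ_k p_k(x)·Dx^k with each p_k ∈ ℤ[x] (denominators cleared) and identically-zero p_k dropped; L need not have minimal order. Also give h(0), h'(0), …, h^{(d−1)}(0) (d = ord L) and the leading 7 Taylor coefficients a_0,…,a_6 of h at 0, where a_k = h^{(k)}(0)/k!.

f: a_k = 0, -1, 0, 1/6, 0, -1/120, 0, …
f∘r: x↦r, Dx↦Dx/r' in L_f ⇒ L₀.
Integrate: L := L₀·Dx.
L = (4 + 24·x + 48·x^2 + 32·x^3)·Dx - 2·Dx^2 + (1 + 2·x)·Dx^3  (order 3).
h: a_k = 0, 0, -1, -2/3, 1/3, 4/5, 28/45, …
ICs: h(0) = 0, h′(0) = 0, h′′(0) = -2.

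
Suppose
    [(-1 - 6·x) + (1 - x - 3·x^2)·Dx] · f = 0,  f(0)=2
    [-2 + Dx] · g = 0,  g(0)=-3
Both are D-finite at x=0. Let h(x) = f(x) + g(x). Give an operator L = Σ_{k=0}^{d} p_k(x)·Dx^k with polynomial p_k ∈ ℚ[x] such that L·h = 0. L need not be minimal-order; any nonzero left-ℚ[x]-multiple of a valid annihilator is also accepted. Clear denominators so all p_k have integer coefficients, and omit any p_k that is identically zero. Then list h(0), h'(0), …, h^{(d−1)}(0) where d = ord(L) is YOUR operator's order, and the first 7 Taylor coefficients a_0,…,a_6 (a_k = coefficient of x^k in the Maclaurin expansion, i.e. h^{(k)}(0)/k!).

L = (-12 - 16·x - 144·x^2 - 72·x^3) + (4 + 26·x + 74·x^2 - 24·x^3 - 36·x^4)·Dx + (1 - 9·x - x^2 + 30·x^3 + 18·x^4)·Dx^2  (order 2).
h: a_k = -1, -4, 2, 10, 36, 396/5, 2906/15, …
ICs: h(0) = -1, h′(0) = -4.

f: a_k = 2, 2, 8, 14, 38, 80, 194, …
g: a_k = -3, -6, -6, -4, -2, -4/5, -4/15, …
Sum ⇒ L₀ = lclm(L_f,L_g) in ℚ(x)⟨Dx⟩.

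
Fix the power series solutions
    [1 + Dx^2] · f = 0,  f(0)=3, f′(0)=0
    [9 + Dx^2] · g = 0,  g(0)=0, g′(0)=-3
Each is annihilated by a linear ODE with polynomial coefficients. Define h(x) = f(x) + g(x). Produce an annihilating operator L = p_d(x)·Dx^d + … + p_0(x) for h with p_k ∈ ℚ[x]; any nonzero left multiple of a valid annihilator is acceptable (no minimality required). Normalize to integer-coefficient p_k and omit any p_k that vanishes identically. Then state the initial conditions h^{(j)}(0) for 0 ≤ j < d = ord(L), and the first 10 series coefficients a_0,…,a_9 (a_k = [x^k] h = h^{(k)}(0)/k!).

f: a_k = 3, 0, -3/2, 0, 1/8, 0, -1/240, 0, 1/13440, 0, …
g: a_k = 0, -3, 0, 9/2, 0, -81/40, 0, 243/560, 0, -243/4480, …
f+g: L₀ = lclm(L_f,L_g), ord ≤ 2+2.
L = 9 + 10·Dx^2 + Dx^4  (order 4).
h: a_k = 3, -3, -3/2, 9/2, 1/8, -81/40, -1/240, 243/560, 1/13440, -243/4480, …
ICs: h(0) = 3, h′(0) = -3, h′′(0) = -3, h′′′(0) = 27.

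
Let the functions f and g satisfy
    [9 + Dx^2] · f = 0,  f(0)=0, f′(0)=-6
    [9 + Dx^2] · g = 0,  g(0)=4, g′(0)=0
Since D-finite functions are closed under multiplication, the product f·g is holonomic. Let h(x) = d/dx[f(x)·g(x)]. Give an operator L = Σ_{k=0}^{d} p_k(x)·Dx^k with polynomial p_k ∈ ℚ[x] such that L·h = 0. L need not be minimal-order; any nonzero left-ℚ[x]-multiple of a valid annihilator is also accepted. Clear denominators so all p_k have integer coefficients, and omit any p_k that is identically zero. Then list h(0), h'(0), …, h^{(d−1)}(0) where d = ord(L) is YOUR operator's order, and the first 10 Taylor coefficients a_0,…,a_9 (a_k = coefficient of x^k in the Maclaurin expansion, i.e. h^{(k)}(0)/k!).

f: a_k = 0, -6, 0, 9, 0, -81/20, 0, 243/280, 0, -243/2240, …
g: a_k = 4, 0, -18, 0, 27/2, 0, -81/20, 0, 729/1120, 0, …
Product ⇒ symmetric product L₀, ord ≤ 4.
h=h₀': d/dx-closure on L₀ ⇒ L.
L = 36 + Dx^2  (order 2).
h: a_k = -24, 0, 432, 0, -1296, 0, 7776/5, 0, -34992/35, 0, …
ICs: h(0) = -24, h′(0) = 0.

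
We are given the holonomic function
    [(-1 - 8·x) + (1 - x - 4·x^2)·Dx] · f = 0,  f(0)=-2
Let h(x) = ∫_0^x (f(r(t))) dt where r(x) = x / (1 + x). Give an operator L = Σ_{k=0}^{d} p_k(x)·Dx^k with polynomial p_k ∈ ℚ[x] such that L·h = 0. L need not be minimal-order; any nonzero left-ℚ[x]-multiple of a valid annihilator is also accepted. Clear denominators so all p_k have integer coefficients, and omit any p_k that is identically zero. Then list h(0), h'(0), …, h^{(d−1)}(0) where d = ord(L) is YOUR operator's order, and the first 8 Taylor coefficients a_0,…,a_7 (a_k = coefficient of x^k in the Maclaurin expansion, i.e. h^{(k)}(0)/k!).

L = (1 + 9·x)·Dx + (-1 - 2·x + 3·x^2 + 4·x^3)·Dx^2  (order 2).
h: a_k = 0, -2, -1, -8/3, 0, -32/5, 16/3, -160/7, …
ICs: h(0) = 0, h′(0) = -2.

f: a_k = -2, -2, -10, -18, -58, -130, -362, -882, …
Change of var in L_f (x↦r) gives L₀.
h=∫₀ˣh₀: take L = L₀·Dx.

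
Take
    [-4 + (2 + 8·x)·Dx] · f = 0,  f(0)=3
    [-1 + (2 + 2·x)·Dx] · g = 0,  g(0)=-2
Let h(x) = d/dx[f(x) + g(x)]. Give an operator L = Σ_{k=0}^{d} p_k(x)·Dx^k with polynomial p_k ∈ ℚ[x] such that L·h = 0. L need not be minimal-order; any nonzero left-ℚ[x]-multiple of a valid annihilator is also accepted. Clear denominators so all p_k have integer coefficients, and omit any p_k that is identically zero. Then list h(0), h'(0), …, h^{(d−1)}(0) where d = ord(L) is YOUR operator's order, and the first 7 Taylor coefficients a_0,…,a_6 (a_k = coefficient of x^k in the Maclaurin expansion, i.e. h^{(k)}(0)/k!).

f: a_k = 3, 6, -6, 12, -30, 84, -252, …
g: a_k = -2, -1, 1/4, -1/8, 5/64, -7/128, 21/512, …
f+g: L₀ = lclm(L_f,L_g), ord ≤ 1+1.
h=h₀': d/dx-closure on L₀ ⇒ L.
L = -6 + (-15 - 24·x)·Dx + (-2 - 10·x - 8·x^2)·Dx^2  (order 2).
h: a_k = 5, -23/2, 285/8, -1915/16, 53725/128, -387009/256, 5676825/1024, …
ICs: h(0) = 5, h′(0) = -23/2.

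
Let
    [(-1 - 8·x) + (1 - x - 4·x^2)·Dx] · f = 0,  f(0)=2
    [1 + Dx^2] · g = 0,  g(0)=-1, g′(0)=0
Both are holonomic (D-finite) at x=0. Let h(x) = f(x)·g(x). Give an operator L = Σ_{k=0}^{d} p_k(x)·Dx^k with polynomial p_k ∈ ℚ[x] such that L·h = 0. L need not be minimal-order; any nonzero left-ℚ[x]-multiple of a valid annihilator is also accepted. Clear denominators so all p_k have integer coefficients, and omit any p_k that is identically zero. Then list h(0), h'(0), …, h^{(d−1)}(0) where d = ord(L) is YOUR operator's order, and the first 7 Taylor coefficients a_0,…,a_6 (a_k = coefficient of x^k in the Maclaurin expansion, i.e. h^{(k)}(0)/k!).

f: a_k = 2, 2, 10, 18, 58, 130, 362, …
g: a_k = -1, 0, 1/2, 0, -1/24, 0, 1/720, …
f·g: L₀ = L_f ⊗_s L_g, ord ≤ 1·2.
L = (7 + x + 4·x^2) + (2 + 16·x)·Dx + (-1 + x + 4·x^2)·Dx^2  (order 2).
h: a_k = -2, -2, -9, -17, -637/12, -1453/12, -120029/360, …
ICs: h(0) = -2, h′(0) = -2.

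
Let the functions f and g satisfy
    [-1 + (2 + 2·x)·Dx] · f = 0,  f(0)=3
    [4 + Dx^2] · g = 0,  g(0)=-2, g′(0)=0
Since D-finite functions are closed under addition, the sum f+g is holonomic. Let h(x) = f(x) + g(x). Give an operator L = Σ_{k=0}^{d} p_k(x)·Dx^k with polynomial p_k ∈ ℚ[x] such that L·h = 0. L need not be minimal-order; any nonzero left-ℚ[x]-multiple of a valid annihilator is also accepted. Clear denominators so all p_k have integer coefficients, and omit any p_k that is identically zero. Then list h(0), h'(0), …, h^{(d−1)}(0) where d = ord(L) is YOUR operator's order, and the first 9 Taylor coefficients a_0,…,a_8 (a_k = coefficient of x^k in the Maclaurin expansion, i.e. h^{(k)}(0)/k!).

f: a_k = 3, 3/2, -3/8, 3/16, -15/128, 21/256, -63/1024, 99/2048, -1287/32768, …
g: a_k = -2, 0, 4, 0, -4/3, 0, 8/45, 0, -4/315, …
f+g: L₀ = lclm(L_f,L_g), ord ≤ 1+2.
L = (-76 - 128·x - 64·x^2) + (120 + 376·x + 384·x^2 + 128·x^3)·Dx + (-19 - 32·x - 16·x^2)·Dx^2 + (30 + 94·x + 96·x^2 + 32·x^3)·Dx^3  (order 3).
h: a_k = 1, 3/2, 29/8, 3/16, -557/384, 21/256, 5357/46080, 99/2048, -536477/10321920, …
ICs: h(0) = 1, h′(0) = 3/2, h′′(0) = 29/4.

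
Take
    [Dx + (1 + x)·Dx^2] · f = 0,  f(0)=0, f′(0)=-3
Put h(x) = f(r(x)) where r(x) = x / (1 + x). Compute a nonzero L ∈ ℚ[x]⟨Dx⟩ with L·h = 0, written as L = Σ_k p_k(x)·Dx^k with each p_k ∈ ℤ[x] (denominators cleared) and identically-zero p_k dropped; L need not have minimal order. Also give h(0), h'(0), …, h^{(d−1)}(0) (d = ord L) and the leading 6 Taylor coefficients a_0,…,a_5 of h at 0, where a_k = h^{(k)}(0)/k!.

L = (3 + 4·x)·Dx + (1 + 3·x + 2·x^2)·Dx^2  (order 2).
h: a_k = 0, -3, 9/2, -7, 45/4, -93/5, …
ICs: h(0) = 0, h′(0) = -3.

f: a_k = 0, -3, 3/2, -1, 3/4, -3/5, …
f∘r: x↦r, Dx↦Dx/r' in L_f ⇒ L₀.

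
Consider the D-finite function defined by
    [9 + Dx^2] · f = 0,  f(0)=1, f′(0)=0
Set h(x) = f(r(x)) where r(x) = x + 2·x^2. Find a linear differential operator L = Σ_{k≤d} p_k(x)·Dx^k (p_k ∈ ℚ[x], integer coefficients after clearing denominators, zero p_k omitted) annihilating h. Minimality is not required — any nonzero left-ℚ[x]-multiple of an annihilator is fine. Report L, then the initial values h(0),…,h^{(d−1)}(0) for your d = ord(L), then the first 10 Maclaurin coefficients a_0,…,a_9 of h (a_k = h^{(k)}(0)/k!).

f: a_k = 1, 0, -9/2, 0, 27/8, 0, -81/80, 0, 729/4480, 0, …
h₀=f(r): pull back L_f along r ⇒ L₀.
L = (9 + 108·x + 432·x^2 + 576·x^3) - 4·Dx + (1 + 4·x)·Dx^2  (order 2).
h: a_k = 1, 0, -9/2, -18, -117/8, 27, 6399/80, 1917/20, -29511/4480, -44631/280, …
ICs: h(0) = 1, h′(0) = 0.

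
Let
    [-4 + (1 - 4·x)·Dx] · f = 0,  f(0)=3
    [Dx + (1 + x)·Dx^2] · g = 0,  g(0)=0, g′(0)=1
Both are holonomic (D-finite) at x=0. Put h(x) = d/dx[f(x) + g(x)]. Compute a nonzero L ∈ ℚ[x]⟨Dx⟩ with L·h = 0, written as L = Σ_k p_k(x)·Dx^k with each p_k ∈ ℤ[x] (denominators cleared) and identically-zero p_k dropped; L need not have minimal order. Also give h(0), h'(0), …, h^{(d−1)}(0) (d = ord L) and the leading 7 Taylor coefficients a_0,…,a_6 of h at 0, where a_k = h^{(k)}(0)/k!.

f: a_k = 3, 12, 48, 192, 768, 3072, 12288, …
g: a_k = 0, 1, -1/2, 1/3, -1/4, 1/5, -1/6, …
L₀ := lclm(L_f,L_g); ord L₀ ≤ 1+2.
h=h₀': d/dx-closure on L₀ ⇒ L.
L = (112 + 32·x) + (94 + 208·x + 64·x^2)·Dx + (-9 + 23·x + 48·x^2 + 16·x^3)·Dx^2  (order 2).
h: a_k = 13, 95, 577, 3071, 15361, 73727, 344065, …
ICs: h(0) = 13, h′(0) = 95.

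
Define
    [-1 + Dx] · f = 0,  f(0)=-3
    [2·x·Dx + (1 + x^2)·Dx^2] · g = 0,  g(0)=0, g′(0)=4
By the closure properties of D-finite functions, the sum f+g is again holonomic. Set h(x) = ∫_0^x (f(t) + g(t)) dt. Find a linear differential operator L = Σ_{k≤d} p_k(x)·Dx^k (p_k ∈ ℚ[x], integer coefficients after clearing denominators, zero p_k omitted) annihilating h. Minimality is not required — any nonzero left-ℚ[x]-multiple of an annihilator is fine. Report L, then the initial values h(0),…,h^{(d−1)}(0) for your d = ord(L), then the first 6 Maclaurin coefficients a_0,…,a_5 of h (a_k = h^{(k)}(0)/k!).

f: a_k = -3, -3, -3/2, -1/2, -1/8, -1/40, …
g: a_k = 0, 4, 0, -4/3, 0, 4/5, …
Weyl lclm of L_f,L_g ⇒ L₀ (ord ≤ 3).
Integrate: L := L₀·Dx.
L = (2 - 4·x - 2·x^2)·Dx^2 + (-3 + 3·x + x^2 - x^3)·Dx^3 + (1 + x + x^2 + x^3)·Dx^4  (order 4).
h: a_k = 0, -3, 1/2, -1/2, -11/24, -1/40, …
ICs: h(0) = 0, h′(0) = -3, h′′(0) = 1, h′′′(0) = -3.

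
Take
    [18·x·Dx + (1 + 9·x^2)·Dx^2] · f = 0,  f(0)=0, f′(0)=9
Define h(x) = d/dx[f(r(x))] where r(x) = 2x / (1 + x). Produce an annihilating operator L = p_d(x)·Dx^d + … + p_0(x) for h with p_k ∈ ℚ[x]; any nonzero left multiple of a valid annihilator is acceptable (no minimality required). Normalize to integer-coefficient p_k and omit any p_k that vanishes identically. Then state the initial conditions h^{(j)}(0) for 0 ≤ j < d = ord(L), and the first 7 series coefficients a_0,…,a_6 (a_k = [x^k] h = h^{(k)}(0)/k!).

L = (2 + 74·x) + (1 + 2·x + 37·x^2)·Dx  (order 1).
h: a_k = 18, -36, -594, 2520, 16938, -127116, -372474, …
ICs: h(0) = 18.

f: a_k = 0, 9, 0, -27, 0, 729/5, 0, …
Substitute x→r, Dx→(1/r')Dx; clear ⇒ L₀.
Differentiate: ansatz ord ≤ ord L₀ ⇒ L.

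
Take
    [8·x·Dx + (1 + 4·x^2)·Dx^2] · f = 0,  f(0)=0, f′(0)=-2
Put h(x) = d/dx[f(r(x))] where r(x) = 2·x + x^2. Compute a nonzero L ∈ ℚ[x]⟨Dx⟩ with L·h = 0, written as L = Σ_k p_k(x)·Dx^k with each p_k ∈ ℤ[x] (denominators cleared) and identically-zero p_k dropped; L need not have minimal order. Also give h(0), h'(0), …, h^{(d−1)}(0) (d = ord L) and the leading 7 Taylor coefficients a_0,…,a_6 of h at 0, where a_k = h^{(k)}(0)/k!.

f: a_k = 0, -2, 0, 8/3, 0, -32/5, 0, …
h₀=f(r): pull back L_f along r ⇒ L₀.
h=h₀': d/dx-closure on L₀ ⇒ L.
L = (-1 + 32·x + 64·x^2 + 48·x^3 + 12·x^4) + (1 + x + 16·x^2 + 32·x^3 + 20·x^4 + 4·x^5)·Dx  (order 1).
h: a_k = -4, -4, 64, 128, -944, -3056, 12800, …
ICs: h(0) = -4.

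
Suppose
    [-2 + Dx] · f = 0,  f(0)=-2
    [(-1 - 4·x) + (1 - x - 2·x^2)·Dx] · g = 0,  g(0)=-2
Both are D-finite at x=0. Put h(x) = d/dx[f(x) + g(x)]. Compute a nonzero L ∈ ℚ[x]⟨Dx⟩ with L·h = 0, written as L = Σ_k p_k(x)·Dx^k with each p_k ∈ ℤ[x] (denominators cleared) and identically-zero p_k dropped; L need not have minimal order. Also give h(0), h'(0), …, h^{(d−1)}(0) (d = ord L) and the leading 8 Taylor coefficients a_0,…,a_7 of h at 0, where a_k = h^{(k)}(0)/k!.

f: a_k = -2, -4, -4, -8/3, -4/3, -8/15, -8/45, -16/315, …
g: a_k = -2, -2, -6, -10, -22, -42, -86, -170, …
Weyl lclm of L_f,L_g ⇒ L₀ (ord ≤ 2).
h=h₀': d/dx-closure on L₀ ⇒ L.
L = (18 + 132·x + 144·x^2 + 288·x^3 + 96·x^4) + (-13 - 68·x - 94·x^2 - 112·x^3 + 40·x^4 + 32·x^5)·Dx + (2 + x + 11·x^2 - 16·x^3 - 44·x^4 - 16·x^5)·Dx^2  (order 2).
h: a_k = -6, -20, -38, -280/3, -638/3, -7756/15, -53566/45, -861872/315, …
ICs: h(0) = -6, h′(0) = -20.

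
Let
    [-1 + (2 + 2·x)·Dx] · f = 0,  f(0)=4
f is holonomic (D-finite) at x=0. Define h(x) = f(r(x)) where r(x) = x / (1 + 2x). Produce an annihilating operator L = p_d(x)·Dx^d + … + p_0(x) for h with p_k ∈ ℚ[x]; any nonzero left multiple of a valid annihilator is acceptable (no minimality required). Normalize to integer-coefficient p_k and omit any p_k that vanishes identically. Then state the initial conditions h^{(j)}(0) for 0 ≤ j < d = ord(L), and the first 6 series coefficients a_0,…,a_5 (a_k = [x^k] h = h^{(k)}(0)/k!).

f: a_k = 4, 2, -1/2, 1/4, -5/32, 7/64, …
f∘r: x↦r, Dx↦Dx/r' in L_f ⇒ L₀.
L = -1 + (2 + 10·x + 12·x^2)·Dx  (order 1).
h: a_k = 4, 2, -9/2, 41/4, -757/32, 3543/64, …
ICs: h(0) = 4.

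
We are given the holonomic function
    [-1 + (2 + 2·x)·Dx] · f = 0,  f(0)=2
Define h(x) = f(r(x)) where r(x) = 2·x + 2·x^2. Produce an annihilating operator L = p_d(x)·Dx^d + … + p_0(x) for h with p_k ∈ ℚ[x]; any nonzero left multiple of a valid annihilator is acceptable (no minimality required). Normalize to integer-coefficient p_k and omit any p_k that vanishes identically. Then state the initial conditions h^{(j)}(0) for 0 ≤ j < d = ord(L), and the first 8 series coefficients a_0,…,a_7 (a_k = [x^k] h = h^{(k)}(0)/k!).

L = (-1 - 2·x) + (1 + 2·x + 2·x^2)·Dx  (order 1).
h: a_k = 2, 2, 1, -1, 3/4, -1/4, -3/8, 7/8, …
ICs: h(0) = 2.

f: a_k = 2, 1, -1/4, 1/8, -5/64, 7/128, -21/512, 33/1024, …
h₀=f(r): pull back L_f along r ⇒ L₀.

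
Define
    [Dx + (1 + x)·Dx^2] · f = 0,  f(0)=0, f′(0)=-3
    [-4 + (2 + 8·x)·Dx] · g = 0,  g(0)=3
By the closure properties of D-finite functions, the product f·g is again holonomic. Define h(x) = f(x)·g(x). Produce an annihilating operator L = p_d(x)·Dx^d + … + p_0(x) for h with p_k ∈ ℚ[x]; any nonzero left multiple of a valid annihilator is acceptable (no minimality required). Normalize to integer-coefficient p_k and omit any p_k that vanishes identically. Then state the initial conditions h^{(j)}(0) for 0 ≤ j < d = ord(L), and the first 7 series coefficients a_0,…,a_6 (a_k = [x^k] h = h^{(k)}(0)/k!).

L = (10 + 4·x) + (-3 - 12·x)·Dx + (1 + 9·x + 24·x^2 + 16·x^3)·Dx^2  (order 2).
h: a_k = 0, -9, -27/2, 24, -195/4, 1167/10, -1578/5, …
ICs: h(0) = 0, h′(0) = -9.

f: a_k = 0, -3, 3/2, -1, 3/4, -3/5, 1/2, …
g: a_k = 3, 6, -6, 12, -30, 84, -252, …
Sym-product of L_f,L_g gives L₀ (≤ ord 2).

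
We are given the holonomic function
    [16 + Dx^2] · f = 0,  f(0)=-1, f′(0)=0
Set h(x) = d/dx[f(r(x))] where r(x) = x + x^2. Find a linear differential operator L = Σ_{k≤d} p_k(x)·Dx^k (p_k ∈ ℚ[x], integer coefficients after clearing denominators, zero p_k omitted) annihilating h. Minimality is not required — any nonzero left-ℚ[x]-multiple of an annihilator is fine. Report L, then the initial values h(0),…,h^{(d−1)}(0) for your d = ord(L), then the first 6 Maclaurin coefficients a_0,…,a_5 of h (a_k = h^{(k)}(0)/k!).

f: a_k = -1, 0, 8, 0, -32/3, 0, …
Substitute x→r, Dx→(1/r')Dx; clear ⇒ L₀.
Differentiate: ansatz ord ≤ ord L₀ ⇒ L.
L = (28 + 128·x + 384·x^2 + 512·x^3 + 256·x^4) + (-6 - 12·x)·Dx + (1 + 4·x + 4·x^2)·Dx^2  (order 2).
h: a_k = 0, 16, 48, -32/3, -640/3, -5248/15, …
ICs: h(0) = 0, h′(0) = 16.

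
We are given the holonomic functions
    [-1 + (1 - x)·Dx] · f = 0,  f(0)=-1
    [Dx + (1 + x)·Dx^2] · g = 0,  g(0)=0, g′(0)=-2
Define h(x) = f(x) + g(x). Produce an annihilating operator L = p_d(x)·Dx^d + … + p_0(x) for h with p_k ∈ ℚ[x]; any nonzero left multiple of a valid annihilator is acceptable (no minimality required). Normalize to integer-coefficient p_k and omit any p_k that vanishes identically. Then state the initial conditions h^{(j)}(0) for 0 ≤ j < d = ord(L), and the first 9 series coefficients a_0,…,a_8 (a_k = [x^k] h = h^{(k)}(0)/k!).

L = (10 + 2·x)·Dx + (4 + 16·x + 4·x^2)·Dx^2 + (-3 - x + 3·x^2 + x^3)·Dx^3  (order 3).
h: a_k = -1, -3, 0, -5/3, -1/2, -7/5, -2/3, -9/7, -3/4, …
ICs: h(0) = -1, h′(0) = -3, h′′(0) = 0.

f: a_k = -1, -1, -1, -1, -1, -1, -1, -1, -1, …
g: a_k = 0, -2, 1, -2/3, 1/2, -2/5, 1/3, -2/7, 1/4, …
h₀=f+g: left-lcm gives L₀, ord ≤ 3.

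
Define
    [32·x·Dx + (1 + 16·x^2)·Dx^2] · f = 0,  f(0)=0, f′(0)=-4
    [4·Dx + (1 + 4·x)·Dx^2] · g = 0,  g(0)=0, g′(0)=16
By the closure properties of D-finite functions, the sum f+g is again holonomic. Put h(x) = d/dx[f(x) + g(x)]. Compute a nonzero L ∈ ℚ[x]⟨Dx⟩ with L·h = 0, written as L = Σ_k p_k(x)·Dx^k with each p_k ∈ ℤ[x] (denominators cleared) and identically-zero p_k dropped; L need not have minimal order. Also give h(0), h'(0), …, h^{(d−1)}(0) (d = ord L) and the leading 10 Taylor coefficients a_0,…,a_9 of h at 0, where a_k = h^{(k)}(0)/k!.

L = (-32 - 384·x + 1536·x^2 + 2048·x^3) + (-16 - 64·x + 3072·x^3 + 4096·x^4)·Dx + (-1 + 4·x + 32·x^2 + 128·x^3 + 768·x^4 + 1024·x^5)·Dx^2  (order 2).
h: a_k = 12, -64, 320, -1024, 3072, -16384, 81920, -262144, 786432, -4194304, …
ICs: h(0) = 12, h′(0) = -64.

f: a_k = 0, -4, 0, 64/3, 0, -1024/5, 0, 16384/7, 0, -262144/9, …
g: a_k = 0, 16, -32, 256/3, -256, 4096/5, -8192/3, 65536/7, -32768, 1048576/9, …
Sum ⇒ L₀ = lclm(L_f,L_g) in ℚ(x)⟨Dx⟩.
h₀' ⇒ L via d/dx closure of L₀.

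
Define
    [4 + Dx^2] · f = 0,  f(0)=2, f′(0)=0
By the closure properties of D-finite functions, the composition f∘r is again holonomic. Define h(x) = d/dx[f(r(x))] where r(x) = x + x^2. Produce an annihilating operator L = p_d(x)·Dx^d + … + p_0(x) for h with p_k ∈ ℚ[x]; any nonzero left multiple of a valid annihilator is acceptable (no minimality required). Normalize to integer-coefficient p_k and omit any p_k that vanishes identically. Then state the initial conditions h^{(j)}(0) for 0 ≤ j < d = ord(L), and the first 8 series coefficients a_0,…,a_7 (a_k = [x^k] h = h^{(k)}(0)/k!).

L = (16 + 32·x + 96·x^2 + 128·x^3 + 64·x^4) + (-6 - 12·x)·Dx + (1 + 4·x + 4·x^2)·Dx^2  (order 2).
h: a_k = 0, -8, -24, -32/3, 80/3, 704/15, 448/15, -3328/315, …
ICs: h(0) = 0, h′(0) = -8.

f: a_k = 2, 0, -4, 0, 4/3, 0, -8/45, 0, …
Substitute x→r, Dx→(1/r')Dx; clear ⇒ L₀.
h=h₀': d/dx-closure on L₀ ⇒ L.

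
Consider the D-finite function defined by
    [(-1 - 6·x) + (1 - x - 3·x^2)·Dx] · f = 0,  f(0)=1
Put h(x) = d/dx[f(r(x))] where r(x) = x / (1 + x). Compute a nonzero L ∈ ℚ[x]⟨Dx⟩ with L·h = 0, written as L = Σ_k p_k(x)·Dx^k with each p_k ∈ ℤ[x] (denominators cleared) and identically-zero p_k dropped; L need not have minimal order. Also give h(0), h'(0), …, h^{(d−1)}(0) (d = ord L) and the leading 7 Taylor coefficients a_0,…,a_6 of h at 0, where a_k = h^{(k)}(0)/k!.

f: a_k = 1, 1, 4, 7, 19, 40, 97, …
Change of var in L_f (x↦r) gives L₀.
h₀' ⇒ L via d/dx closure of L₀.
L = (6 + 18·x + 72·x^2 + 42·x^3) + (-1 - 9·x - 12·x^2 + 17·x^3 + 21·x^4)·Dx  (order 1).
h: a_k = 1, 6, 0, 36, -45, 216, -441, …
ICs: h(0) = 1.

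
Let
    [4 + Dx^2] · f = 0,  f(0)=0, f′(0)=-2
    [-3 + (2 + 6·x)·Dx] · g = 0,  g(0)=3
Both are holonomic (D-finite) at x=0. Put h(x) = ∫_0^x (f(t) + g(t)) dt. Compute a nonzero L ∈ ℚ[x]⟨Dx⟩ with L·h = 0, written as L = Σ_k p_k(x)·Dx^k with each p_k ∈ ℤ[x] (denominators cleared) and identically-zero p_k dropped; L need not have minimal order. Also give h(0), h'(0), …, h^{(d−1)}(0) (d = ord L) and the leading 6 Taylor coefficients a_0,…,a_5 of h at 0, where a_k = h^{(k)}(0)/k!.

f: a_k = 0, -2, 0, 4/3, 0, -4/15, …
g: a_k = 3, 9/2, -27/8, 81/16, -1215/128, 5103/256, …
f+g: L₀ = lclm(L_f,L_g), ord ≤ 2+1.
Integrate: L := L₀·Dx.
L = (-516 - 1152·x - 1728·x^2)·Dx + (56 + 936·x + 3456·x^2 + 3456·x^3)·Dx^2 + (-129 - 288·x - 432·x^2)·Dx^3 + (14 + 234·x + 864·x^2 + 864·x^3)·Dx^4  (order 4).
h: a_k = 0, 3, 5/4, -9/8, 307/192, -243/128, …
ICs: h(0) = 0, h′(0) = 3, h′′(0) = 5/2, h′′′(0) = -27/4.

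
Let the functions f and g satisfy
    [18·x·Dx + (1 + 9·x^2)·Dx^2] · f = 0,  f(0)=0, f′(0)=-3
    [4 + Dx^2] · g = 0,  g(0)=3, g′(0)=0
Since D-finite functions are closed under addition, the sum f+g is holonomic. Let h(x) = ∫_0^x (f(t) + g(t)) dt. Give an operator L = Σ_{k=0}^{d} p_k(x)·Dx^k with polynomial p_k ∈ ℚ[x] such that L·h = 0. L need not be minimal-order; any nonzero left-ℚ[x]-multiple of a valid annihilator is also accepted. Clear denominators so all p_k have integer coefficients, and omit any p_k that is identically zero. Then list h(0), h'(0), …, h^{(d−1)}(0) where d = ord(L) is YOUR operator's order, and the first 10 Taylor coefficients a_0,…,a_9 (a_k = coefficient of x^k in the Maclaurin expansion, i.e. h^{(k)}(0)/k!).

f: a_k = 0, -3, 0, 9, 0, -243/5, 0, 2187/7, 0, -2187, …
g: a_k = 3, 0, -6, 0, 2, 0, -4/15, 0, 2/105, 0, …
Weyl lclm of L_f,L_g ⇒ L₀ (ord ≤ 4).
∫: right-multiply L₀ by Dx.
L = (-3744·x + 37584·x^3 + 11664·x^5)·Dx^2 + (-28 + 864·x^2 + 10692·x^4 + 5832·x^6)·Dx^3 + (-936·x + 9396·x^3 + 2916·x^5)·Dx^4 + (-7 + 216·x^2 + 2673·x^4 + 1458·x^6)·Dx^5  (order 5).
h: a_k = 0, 3, -3/2, -2, 9/4, 2/5, -81/10, -4/105, 2187/56, 2/945, …
ICs: h(0) = 0, h′(0) = 3, h′′(0) = -3, h′′′(0) = -12, h′′′′(0) = 54.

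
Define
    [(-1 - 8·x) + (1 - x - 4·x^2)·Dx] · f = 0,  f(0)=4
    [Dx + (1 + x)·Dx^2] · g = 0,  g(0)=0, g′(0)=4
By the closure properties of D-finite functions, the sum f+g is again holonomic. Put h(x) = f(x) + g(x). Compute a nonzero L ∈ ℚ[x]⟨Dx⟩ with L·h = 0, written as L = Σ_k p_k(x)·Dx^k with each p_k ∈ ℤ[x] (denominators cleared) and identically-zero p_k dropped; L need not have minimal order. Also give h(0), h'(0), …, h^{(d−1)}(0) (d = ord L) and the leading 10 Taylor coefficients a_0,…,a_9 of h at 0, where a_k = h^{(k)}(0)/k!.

L = (74 + 562·x + 1120·x^2 + 1728·x^3 + 768·x^4)·Dx + (52 + 576·x + 1636·x^2 + 3264·x^3 + 3488·x^4 + 1280·x^5)·Dx^2 + (-11 - 41·x - 53·x^2 + 185·x^3 + 704·x^4 + 752·x^5 + 256·x^6)·Dx^3  (order 3).
h: a_k = 4, 8, 18, 112/3, 115, 1304/5, 2170/3, 12352/7, 9319/2, 105448/9, …
ICs: h(0) = 4, h′(0) = 8, h′′(0) = 36.

f: a_k = 4, 4, 20, 36, 116, 260, 724, 1764, 4660, 11716, …
g: a_k = 0, 4, -2, 4/3, -1, 4/5, -2/3, 4/7, -1/2, 4/9, …
L₀ := lclm(L_f,L_g); ord L₀ ≤ 1+2.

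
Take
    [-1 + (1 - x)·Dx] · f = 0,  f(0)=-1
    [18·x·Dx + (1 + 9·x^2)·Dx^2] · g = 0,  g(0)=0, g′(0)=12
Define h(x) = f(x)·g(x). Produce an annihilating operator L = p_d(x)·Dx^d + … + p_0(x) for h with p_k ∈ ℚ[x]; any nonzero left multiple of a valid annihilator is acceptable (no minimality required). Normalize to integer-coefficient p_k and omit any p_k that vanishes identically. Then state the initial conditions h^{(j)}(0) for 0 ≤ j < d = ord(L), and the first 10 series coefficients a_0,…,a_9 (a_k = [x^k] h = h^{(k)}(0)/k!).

L = 18·x + (2 - 18·x + 36·x^2)·Dx + (-1 + x - 9·x^2 + 9·x^3)·Dx^2  (order 2).
h: a_k = 0, -12, -12, 24, 24, -852/5, -852/5, 37776/35, 37776/35, -268404/35, …
ICs: h(0) = 0, h′(0) = -12.

f: a_k = -1, -1, -1, -1, -1, -1, -1, -1, -1, -1, …
g: a_k = 0, 12, 0, -36, 0, 972/5, 0, -8748/7, 0, 8748, …
f·g: L₀ = L_f ⊗_s L_g, ord ≤ 1·2.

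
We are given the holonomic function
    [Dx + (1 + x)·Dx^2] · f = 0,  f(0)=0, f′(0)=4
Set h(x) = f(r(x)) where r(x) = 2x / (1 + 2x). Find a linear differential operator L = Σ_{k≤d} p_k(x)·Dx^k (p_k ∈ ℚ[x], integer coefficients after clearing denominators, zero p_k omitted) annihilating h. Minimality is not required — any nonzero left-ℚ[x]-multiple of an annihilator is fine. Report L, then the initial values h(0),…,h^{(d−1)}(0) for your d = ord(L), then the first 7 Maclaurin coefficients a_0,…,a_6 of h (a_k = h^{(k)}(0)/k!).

f: a_k = 0, 4, -2, 4/3, -1, 4/5, -2/3, …
Substitute x→r, Dx→(1/r')Dx; clear ⇒ L₀.
L = (6 + 16·x)·Dx + (1 + 6·x + 8·x^2)·Dx^2  (order 2).
h: a_k = 0, 8, -24, 224/3, -240, 3968/5, -2688, …
ICs: h(0) = 0, h′(0) = 8.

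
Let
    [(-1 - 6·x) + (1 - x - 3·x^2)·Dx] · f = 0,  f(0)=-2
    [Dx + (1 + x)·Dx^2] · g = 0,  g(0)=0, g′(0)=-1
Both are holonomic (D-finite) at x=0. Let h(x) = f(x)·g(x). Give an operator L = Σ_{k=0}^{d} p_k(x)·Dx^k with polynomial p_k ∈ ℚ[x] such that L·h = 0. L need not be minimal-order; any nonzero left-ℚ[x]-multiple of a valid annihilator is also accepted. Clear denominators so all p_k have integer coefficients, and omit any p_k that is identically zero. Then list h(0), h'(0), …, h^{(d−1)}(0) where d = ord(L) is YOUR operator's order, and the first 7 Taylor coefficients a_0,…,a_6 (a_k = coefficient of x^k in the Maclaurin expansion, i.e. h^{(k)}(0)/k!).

L = (7 + 12·x) + (1 + 15·x + 15·x^2)·Dx + (-1 + 4·x^2 + 3·x^3)·Dx^2  (order 2).
h: a_k = 0, 2, 1, 23/3, 61/6, 1007/30, 956/15, …
ICs: h(0) = 0, h′(0) = 2.

f: a_k = -2, -2, -8, -14, -38, -80, -194, …
g: a_k = 0, -1, 1/2, -1/3, 1/4, -1/5, 1/6, …
f·g: L₀ = L_f ⊗_s L_g, ord ≤ 1·2.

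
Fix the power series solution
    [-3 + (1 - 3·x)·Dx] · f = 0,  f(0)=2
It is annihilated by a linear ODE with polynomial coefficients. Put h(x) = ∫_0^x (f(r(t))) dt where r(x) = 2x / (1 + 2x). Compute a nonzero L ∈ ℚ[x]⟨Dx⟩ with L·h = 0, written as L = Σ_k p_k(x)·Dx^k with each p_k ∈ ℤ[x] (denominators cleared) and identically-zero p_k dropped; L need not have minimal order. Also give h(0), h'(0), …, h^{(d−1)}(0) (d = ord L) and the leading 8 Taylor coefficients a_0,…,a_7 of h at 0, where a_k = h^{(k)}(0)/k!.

L = 6·Dx + (-1 + 2·x + 8·x^2)·Dx^2  (order 2).
h: a_k = 0, 2, 6, 16, 48, 768/5, 512, 12288/7, …
ICs: h(0) = 0, h′(0) = 2.

f: a_k = 2, 6, 18, 54, 162, 486, 1458, 4374, …
f∘r: x↦r, Dx↦Dx/r' in L_f ⇒ L₀.
h=∫h₀ ⇒ L = L₀·Dx.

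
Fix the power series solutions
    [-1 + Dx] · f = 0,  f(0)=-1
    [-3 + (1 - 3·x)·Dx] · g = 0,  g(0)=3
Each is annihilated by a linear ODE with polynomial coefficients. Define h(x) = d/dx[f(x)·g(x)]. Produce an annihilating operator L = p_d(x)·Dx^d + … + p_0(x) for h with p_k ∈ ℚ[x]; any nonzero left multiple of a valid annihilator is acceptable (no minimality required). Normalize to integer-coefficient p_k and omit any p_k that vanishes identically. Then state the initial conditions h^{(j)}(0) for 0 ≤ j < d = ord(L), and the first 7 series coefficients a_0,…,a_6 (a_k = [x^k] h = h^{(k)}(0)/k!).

L = (25 - 24·x + 9·x^2) + (-4 + 15·x - 9·x^2)·Dx  (order 1).
h: a_k = -12, -75, -339, -2713/2, -5087, -732529/40, -1538311/24, …
ICs: h(0) = -12.

f: a_k = -1, -1, -1/2, -1/6, -1/24, -1/120, -1/720, …
g: a_k = 3, 9, 27, 81, 243, 729, 2187, …
Product ⇒ symmetric product L₀, ord ≤ 1.
h=h₀': d/dx-closure on L₀ ⇒ L.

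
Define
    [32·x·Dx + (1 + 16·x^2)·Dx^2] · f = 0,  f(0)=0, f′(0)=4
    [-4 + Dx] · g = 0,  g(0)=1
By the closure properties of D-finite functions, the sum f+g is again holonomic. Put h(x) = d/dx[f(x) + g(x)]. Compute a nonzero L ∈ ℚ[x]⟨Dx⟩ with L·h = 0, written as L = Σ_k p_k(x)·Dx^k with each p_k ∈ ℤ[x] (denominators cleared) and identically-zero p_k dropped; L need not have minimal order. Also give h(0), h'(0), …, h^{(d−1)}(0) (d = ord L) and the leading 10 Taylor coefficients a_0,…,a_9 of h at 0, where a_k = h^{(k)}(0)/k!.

L = (32 - 256·x - 512·x^2) + (-12 + 48·x + 64·x^2 - 256·x^3)·Dx + (1 + 4·x + 16·x^2 + 64·x^3)·Dx^2  (order 2).
h: a_k = 8, 16, -32, 128/3, 3200/3, 512/15, -736256/45, 4096/315, 82577408/315, 8192/2835, …
ICs: h(0) = 8, h′(0) = 16.

f: a_k = 0, 4, 0, -64/3, 0, 1024/5, 0, -16384/7, 0, 262144/9, …
g: a_k = 1, 4, 8, 32/3, 32/3, 128/15, 256/45, 1024/315, 512/315, 2048/2835, …
Weyl lclm of L_f,L_g ⇒ L₀ (ord ≤ 3).
h=h₀': d/dx-closure on L₀ ⇒ L.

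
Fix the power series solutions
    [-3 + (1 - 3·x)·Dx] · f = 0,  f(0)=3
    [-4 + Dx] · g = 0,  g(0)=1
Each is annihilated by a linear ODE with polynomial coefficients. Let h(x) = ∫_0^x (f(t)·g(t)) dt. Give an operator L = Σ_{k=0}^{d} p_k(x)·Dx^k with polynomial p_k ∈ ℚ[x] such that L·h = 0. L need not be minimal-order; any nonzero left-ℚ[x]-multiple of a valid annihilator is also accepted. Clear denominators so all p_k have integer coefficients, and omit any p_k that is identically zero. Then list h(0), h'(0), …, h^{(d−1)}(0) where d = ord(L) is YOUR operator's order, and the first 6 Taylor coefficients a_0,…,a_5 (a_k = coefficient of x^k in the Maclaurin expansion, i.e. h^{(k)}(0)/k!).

f: a_k = 3, 9, 27, 81, 243, 729, …
g: a_k = 1, 4, 8, 32/3, 32/3, 128/15, …
h₀=f·g: eliminate ⇒ L₀, order ≤ 1·1.
h=∫h₀ ⇒ L = L₀·Dx.
L = (7 - 12·x)·Dx + (-1 + 3·x)·Dx^2  (order 2).
h: a_k = 0, 3, 21/2, 29, 293/4, 911/5, …
ICs: h(0) = 0, h′(0) = 3.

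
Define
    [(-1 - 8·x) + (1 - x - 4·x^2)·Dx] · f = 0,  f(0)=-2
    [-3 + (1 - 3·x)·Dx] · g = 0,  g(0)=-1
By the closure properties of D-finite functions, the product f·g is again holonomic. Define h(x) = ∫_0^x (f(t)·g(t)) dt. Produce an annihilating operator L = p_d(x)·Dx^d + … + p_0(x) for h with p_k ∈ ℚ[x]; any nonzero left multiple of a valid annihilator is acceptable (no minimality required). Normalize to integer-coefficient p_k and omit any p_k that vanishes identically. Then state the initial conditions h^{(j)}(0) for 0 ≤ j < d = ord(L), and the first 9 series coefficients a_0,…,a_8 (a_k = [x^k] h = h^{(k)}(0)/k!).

L = (-4 - 2·x + 36·x^2)·Dx + (1 - 4·x - x^2 + 12·x^3)·Dx^2  (order 2).
h: a_k = 0, 2, 4, 34/3, 30, 418/5, 692/3, 4514/7, 1803, …
ICs: h(0) = 0, h′(0) = 2.

f: a_k = -2, -2, -10, -18, -58, -130, -362, -882, -2330, …
g: a_k = -1, -3, -9, -27, -81, -243, -729, -2187, -6561, …
h₀=f·g: eliminate ⇒ L₀, order ≤ 1·1.
h=∫₀ˣh₀: take L = L₀·Dx.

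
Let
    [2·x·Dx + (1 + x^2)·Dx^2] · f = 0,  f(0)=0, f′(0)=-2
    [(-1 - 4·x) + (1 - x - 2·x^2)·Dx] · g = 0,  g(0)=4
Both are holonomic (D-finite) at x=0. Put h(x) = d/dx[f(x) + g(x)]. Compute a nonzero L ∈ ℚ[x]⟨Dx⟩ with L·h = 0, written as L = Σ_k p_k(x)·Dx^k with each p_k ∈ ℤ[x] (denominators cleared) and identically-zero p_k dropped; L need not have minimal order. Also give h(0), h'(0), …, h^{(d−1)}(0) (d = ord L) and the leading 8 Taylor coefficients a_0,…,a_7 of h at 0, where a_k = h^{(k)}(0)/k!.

f: a_k = 0, -2, 0, 2/3, 0, -2/5, 0, 2/7, …
g: a_k = 4, 4, 12, 20, 44, 84, 172, 340, …
Weyl lclm of L_f,L_g ⇒ L₀ (ord ≤ 3).
Differentiate: ansatz ord ≤ ord L₀ ⇒ L.
L = (6 - 24·x - 162·x^2 - 240·x^3 - 384·x^4 - 48·x^6) + (-16 - 74·x - 88·x^2 - 226·x^3 - 212·x^4 - 304·x^5 - 12·x^6 - 48·x^7)·Dx + (3 + 4·x + 8·x^2 - 28·x^3 - 27·x^4 - 36·x^5 - 40·x^6 - 4·x^7 - 8·x^8)·Dx^2  (order 2).
h: a_k = 2, 24, 62, 176, 418, 1032, 2382, 5472, …
ICs: h(0) = 2, h′(0) = 24.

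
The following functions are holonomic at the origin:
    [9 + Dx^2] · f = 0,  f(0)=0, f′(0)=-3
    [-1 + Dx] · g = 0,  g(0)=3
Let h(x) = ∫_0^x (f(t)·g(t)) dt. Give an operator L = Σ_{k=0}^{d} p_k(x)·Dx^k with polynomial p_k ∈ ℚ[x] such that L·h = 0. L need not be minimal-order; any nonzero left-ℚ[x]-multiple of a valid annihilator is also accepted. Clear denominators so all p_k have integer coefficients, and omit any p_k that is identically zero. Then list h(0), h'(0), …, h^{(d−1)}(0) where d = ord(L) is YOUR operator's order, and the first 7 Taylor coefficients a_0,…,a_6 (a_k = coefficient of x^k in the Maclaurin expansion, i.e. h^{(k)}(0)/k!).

L = 10·Dx - 2·Dx^2 + Dx^3  (order 3).
h: a_k = 0, 0, -9/2, -3, 9/4, 12/5, 1/20, …
ICs: h(0) = 0, h′(0) = 0, h′′(0) = -9.

f: a_k = 0, -3, 0, 9/2, 0, -81/40, 0, …
g: a_k = 3, 3, 3/2, 1/2, 1/8, 1/40, 1/240, …
h₀=f·g: eliminate ⇒ L₀, order ≤ 2·1.
Integrate: L := L₀·Dx.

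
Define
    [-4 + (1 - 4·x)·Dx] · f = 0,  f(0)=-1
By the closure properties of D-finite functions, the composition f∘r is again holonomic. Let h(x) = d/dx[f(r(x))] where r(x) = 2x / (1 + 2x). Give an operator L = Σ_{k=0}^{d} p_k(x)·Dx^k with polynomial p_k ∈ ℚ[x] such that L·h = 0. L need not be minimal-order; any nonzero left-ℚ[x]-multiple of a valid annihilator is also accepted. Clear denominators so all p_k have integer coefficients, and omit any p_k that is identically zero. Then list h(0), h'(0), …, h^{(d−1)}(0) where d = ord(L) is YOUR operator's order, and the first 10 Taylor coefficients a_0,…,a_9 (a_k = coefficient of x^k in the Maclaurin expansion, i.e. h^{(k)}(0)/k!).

L = 12 + (-1 + 6·x)·Dx  (order 1).
h: a_k = -8, -96, -864, -6912, -51840, -373248, -2612736, -17915904, -120932352, -806215680, …
ICs: h(0) = -8.

f: a_k = -1, -4, -16, -64, -256, -1024, -4096, -16384, -65536, -262144, …
Substitute x→r, Dx→(1/r')Dx; clear ⇒ L₀.
Differentiate: ansatz ord ≤ ord L₀ ⇒ L.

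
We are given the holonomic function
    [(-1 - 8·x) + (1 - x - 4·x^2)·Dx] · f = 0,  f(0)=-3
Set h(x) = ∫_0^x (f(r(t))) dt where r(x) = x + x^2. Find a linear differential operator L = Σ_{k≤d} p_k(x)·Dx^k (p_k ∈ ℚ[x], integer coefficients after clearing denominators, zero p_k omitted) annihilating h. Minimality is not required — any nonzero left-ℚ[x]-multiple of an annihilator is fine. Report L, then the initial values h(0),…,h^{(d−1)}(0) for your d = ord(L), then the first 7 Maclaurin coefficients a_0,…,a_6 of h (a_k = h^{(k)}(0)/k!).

L = (1 + 10·x + 24·x^2 + 16·x^3)·Dx + (-1 + x + 5·x^2 + 8·x^3 + 4·x^4)·Dx^2  (order 2).
h: a_k = 0, -3, -3/2, -6, -57/4, -183/5, -104, …
ICs: h(0) = 0, h′(0) = -3.

f: a_k = -3, -3, -15, -27, -87, -195, -543, …
Change of var in L_f (x↦r) gives L₀.
h=∫₀ˣh₀: take L = L₀·Dx.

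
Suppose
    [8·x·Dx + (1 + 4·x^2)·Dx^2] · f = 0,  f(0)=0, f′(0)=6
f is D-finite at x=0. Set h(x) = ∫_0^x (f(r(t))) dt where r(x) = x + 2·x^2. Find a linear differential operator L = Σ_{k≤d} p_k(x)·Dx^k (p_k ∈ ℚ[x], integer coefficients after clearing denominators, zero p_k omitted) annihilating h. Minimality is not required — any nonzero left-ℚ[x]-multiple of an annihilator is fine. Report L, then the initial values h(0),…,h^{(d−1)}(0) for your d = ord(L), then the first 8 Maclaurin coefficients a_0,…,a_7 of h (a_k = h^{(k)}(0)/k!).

L = (-4 + 8·x + 64·x^2 + 192·x^3 + 192·x^4)·Dx^2 + (1 + 4·x + 4·x^2 + 32·x^3 + 80·x^4 + 64·x^5)·Dx^3  (order 3).
h: a_k = 0, 0, 3, 4, -2, -48/5, -64/5, 128/7, …
ICs: h(0) = 0, h′(0) = 0, h′′(0) = 6.

f: a_k = 0, 6, 0, -8, 0, 96/5, 0, -384/7, …
Substitute x→r, Dx→(1/r')Dx; clear ⇒ L₀.
h=∫₀ˣh₀: take L = L₀·Dx.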